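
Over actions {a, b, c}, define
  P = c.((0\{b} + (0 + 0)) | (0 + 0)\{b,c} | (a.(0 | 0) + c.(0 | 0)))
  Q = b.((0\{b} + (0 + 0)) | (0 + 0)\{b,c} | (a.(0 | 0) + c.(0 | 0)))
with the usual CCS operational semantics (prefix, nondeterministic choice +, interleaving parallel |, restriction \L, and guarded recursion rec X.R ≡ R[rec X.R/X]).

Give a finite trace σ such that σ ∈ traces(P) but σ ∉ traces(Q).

P's transition system — 3 states:
  p0 = c.((0\{b} + (0 + 0)) | (0 + 0)\{b,c} | (a.(0 | 0) + c.(0 | 0))) | —c→ p1
  p1 = (0\{b} + (0 + 0)) | (0 + 0)\{b,c} | (a.(0 | 0) + c.(0 | 0)) | —a→ p2, —c→ p2
  p2 = (0\{b} + (0 + 0)) | (0 + 0)\{b,c} | (0 | 0) | ·
Q's transition system — 3 states:
  q0 = b.((0\{b} + (0 + 0)) | (0 + 0)\{b,c} | (a.(0 | 0) + c.(0 | 0))) | —b→ q1
  q1 = (0\{b} + (0 + 0)) | (0 + 0)\{b,c} | (a.(0 | 0) + c.(0 | 0)) | —a→ q2, —c→ q2
  q2 = (0\{b} + (0 + 0)) | (0 + 0)\{b,c} | (0 | 0) | ·
Run σ = ⟨c⟩ on P: start {p0}
  [1] c ⇒ {p1}
  ✓ P
Run σ = ⟨c⟩ on Q: start {q0}
  [1] c ⇒ ∅  — Q cannot continue

c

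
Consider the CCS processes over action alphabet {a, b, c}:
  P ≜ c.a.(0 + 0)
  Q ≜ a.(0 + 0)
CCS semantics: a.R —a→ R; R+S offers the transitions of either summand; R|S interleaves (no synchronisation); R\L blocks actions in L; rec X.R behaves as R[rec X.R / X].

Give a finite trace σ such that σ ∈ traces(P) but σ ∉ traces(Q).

LTS(P): 3 reachable states
  u0 = c.a.(0 + 0) has moves ··c··> u1
  u1 = a.(0 + 0) has moves ··a··> u2
  u2 = 0 + 0 has moves deadlocked
LTS(Q): 2 reachable states
  v0 = a.(0 + 0) has moves ··a··> v1
  v1 = 0 + 0 has moves deadlocked
Run σ = ⟨c⟩ on P: start {u0}
  step 1 (c): {u1}
  P completes σ.
Run σ = ⟨c⟩ on Q: start {v0}
  step 1 (c): no successor for Q

c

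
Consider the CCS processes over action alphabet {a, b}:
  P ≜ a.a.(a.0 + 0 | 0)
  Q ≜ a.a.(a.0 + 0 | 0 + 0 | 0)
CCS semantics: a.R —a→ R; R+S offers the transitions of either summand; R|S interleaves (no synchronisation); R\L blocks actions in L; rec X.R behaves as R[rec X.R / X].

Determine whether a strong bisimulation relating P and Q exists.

P's transition system — 4 states:
  m0 = a.a.(a.0 + 0 | 0) ⊢ -a-> m1
  m1 = a.(a.0 + 0 | 0) ⊢ -a-> m2
  m2 = a.0 + 0 | 0 ⊢ -a-> m3
  m3 = 0 ⊢ stopped
Q's transition system — 4 states:
  n0 = a.a.(a.0 + 0 | 0 + 0 | 0) ⊢ -a-> n1
  n1 = a.(a.0 + 0 | 0 + 0 | 0) ⊢ -a-> n2
  n2 = a.0 + 0 | 0 + 0 | 0 ⊢ -a-> n3
  n3 = 0 ⊢ stopped
Bisimilarity quotient blocks:
  B0 = {m0, n0}
  B1 = {m1, n1}
  B2 = {m2, n2}
  B3 = {m3, n3}
m0 ∈ B0, n0 ∈ B0 → same block

YES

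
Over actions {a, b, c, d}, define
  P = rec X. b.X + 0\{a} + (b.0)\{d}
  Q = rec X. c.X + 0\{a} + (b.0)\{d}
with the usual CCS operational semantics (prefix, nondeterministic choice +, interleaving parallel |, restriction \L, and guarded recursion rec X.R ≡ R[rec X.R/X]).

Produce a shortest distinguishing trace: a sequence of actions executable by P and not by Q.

bb

LTS(P): 2 reachable states
  u0 = rec X. b.X + 0\{a} + (b.0)\{d} :: —b→ u0, —b→ u1
  u1 = 0\{d} :: ·
LTS(Q): 2 reachable states
  v0 = rec X. c.X + 0\{a} + (b.0)\{d} :: —b→ v1, —c→ v0
  v1 = 0\{d} :: ·
Trace ⟨bb⟩ through P, begin at {u0}:
  after b @ step 1: {u0, u1}
  after b @ step 2: {u0, u1}
  P completes σ.
Trace ⟨bb⟩ through Q, begin at {v0}:
  after b @ step 1: {v1}
  after b @ step 2: ∅  — Q cannot continue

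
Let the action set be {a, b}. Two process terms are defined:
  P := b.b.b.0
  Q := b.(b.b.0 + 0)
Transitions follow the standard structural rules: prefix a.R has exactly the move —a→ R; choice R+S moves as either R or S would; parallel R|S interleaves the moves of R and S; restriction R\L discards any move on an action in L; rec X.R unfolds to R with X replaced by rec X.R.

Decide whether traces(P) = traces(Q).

YES

P's transition system — 4 states:
  u0 = b.b.b.0 ⊢ --b--▸ u1
  u1 = b.b.0 ⊢ --b--▸ u2
  u2 = b.0 ⊢ --b--▸ u3
  u3 = 0 ⊢ deadlocked
Q's transition system — 4 states:
  v0 = b.(b.b.0 + 0) ⊢ --b--▸ v1
  v1 = b.b.0 + 0 ⊢ --b--▸ v2
  v2 = b.0 ⊢ --b--▸ v3
  v3 = 0 ⊢ deadlocked
Partition-refinement fixed point:
  B0 = {u0, v0}
  B1 = {u1, v1}
  B2 = {u2, v2}
  B3 = {u3, v3}
u0 ∈ B0, v0 ∈ B0 → same block
Bisimilar ⇒ trace-equivalent.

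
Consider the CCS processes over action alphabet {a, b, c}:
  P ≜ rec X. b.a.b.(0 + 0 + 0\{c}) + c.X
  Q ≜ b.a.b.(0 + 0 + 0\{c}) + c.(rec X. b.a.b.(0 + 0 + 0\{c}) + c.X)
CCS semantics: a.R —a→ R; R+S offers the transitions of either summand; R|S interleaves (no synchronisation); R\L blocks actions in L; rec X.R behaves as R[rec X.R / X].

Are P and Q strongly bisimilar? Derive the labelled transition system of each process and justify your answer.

P ~ Q

LTS(P): 4 reachable states
  m0 = rec X. b.a.b.(0 + 0 + 0\{c}) + c.X → --b--▸ m1, --c--▸ m0
  m1 = a.b.(0 + 0 + 0\{c}) → --a--▸ m2
  m2 = b.(0 + 0 + 0\{c}) → --b--▸ m3
  m3 = 0 + 0 + 0\{c} → ·
LTS(Q): 5 reachable states
  n0 = b.a.b.(0 + 0 + 0\{c}) + c.(rec X. b.a.b.(0 + 0 + 0\{c}) + c.X) → --b--▸ n1, --c--▸ n2
  n1 = a.b.(0 + 0 + 0\{c}) → --a--▸ n3
  n2 = rec X. b.a.b.(0 + 0 + 0\{c}) + c.X → --b--▸ n1, --c--▸ n2
  n3 = b.(0 + 0 + 0\{c}) → --b--▸ n4
  n4 = 0 + 0 + 0\{c} → ·
Partition-refinement fixed point:
  B0 = {m0, n0, n2}
  B1 = {m1, n1}
  B2 = {m2, n3}
  B3 = {m3, n4}
m0 ∈ B0, n0 ∈ B0 → same block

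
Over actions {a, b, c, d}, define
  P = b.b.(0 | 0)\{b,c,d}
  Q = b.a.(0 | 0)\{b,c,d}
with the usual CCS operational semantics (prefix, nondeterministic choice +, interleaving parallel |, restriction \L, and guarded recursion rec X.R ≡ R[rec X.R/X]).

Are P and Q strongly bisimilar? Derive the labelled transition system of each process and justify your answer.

NO

P's transition system — 3 states:
  m0 = b.b.(0 | 0)\{b,c,d} :: -b-> m1
  m1 = b.(0 | 0)\{b,c,d} :: -b-> m2
  m2 = (0 | 0)\{b,c,d} :: deadlocked
Q's transition system — 3 states:
  n0 = b.a.(0 | 0)\{b,c,d} :: -b-> n1
  n1 = a.(0 | 0)\{b,c,d} :: -a-> n2
  n2 = (0 | 0)\{b,c,d} :: deadlocked
Partition-refinement fixed point:
  B0 = {m0}
  B1 = {m1}
  B2 = {m2, n2}
  B3 = {n0}
  B4 = {n1}
m0 ∈ B0, n0 ∈ B3 → different blocks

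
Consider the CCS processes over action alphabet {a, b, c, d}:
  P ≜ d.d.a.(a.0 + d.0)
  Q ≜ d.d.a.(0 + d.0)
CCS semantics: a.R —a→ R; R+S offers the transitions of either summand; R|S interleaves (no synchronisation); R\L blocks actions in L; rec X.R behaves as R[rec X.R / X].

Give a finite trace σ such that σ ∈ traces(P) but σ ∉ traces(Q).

P's transition system — 5 states:
  m0 = d.d.a.(a.0 + d.0) → ··d··> m1
  m1 = d.a.(a.0 + d.0) → ··d··> m2
  m2 = a.(a.0 + d.0) → ··a··> m3
  m3 = a.0 + d.0 → ··a··> m4, ··d··> m4
  m4 = 0 → deadlocked
Q's transition system — 5 states:
  n0 = d.d.a.(0 + d.0) → ··d··> n1
  n1 = d.a.(0 + d.0) → ··d··> n2
  n2 = a.(0 + d.0) → ··a··> n3
  n3 = 0 + d.0 → ··d··> n4
  n4 = 0 → deadlocked
Run σ = ⟨ddaa⟩ on P: start {m0}
  [1] d ⇒ {m1}
  [2] d ⇒ {m2}
  [3] a ⇒ {m3}
  [4] a ⇒ {m4}
  P completes σ.
Run σ = ⟨ddaa⟩ on Q: start {n0}
  [1] d ⇒ {n1}
  [2] d ⇒ {n2}
  [3] a ⇒ {n3}
  [4] a ⇒ ∅  — Q cannot continue

ddaa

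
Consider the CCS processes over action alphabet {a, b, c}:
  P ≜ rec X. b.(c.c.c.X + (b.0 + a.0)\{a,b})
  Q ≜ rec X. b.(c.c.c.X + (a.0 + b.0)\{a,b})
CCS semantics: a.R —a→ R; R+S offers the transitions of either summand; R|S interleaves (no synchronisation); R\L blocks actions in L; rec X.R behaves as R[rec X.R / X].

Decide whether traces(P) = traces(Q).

LTS(P): 4 reachable states
  s0 = rec X. b.(c.c.c.X + (b.0 + a.0)\{a,b}) → —b→ s1
  s1 = c.c.c.(rec X. b.(c.c.c.X + (b.0 + a.0)\{a,b})) + (b.0 + a.0)\{a,b} → —c→ s2
  s2 = c.c.(rec X. b.(c.c.c.X + (b.0 + a.0)\{a,b})) → —c→ s3
  s3 = c.(rec X. b.(c.c.c.X + (b.0 + a.0)\{a,b})) → —c→ s0
LTS(Q): 4 reachable states
  t0 = rec X. b.(c.c.c.X + (a.0 + b.0)\{a,b}) → —b→ t1
  t1 = c.c.c.(rec X. b.(c.c.c.X + (a.0 + b.0)\{a,b})) + (a.0 + b.0)\{a,b} → —c→ t2
  t2 = c.c.(rec X. b.(c.c.c.X + (a.0 + b.0)\{a,b})) → —c→ t3
  t3 = c.(rec X. b.(c.c.c.X + (a.0 + b.0)\{a,b})) → —c→ t0
Bisimilarity quotient blocks:
  B0 = {s0, t0}
  B1 = {s1, t1}
  B2 = {s2, t2}
  B3 = {s3, t3}
s0 ∈ B0, t0 ∈ B0 → same block
Bisimilar ⇒ trace-equivalent.

traces(P) = traces(Q)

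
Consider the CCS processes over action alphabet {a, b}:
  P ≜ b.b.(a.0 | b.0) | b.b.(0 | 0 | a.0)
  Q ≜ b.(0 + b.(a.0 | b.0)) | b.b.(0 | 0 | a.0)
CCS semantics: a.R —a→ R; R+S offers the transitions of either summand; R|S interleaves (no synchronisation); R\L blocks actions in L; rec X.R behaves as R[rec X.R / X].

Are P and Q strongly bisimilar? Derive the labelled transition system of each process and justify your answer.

bisimilar

Reachable graph of P (24 states):
  p0 = b.b.(a.0 | b.0) | b.b.(0 | 0 | a.0) :: ··b··> p1, ··b··> p2
  p1 = b.(a.0 | b.0) | b.b.(0 | 0 | a.0) :: ··b··> p3, ··b··> p4
  p2 = b.b.(a.0 | b.0) | b.(0 | 0 | a.0) :: ··b··> p4, ··b··> p5
  p3 = a.0 | b.0 | b.b.(0 | 0 | a.0) :: ··a··> p6, ··b··> p7, ··b··> p8
  p4 = b.(a.0 | b.0) | b.(0 | 0 | a.0) :: ··b··> p8, ··b··> p9
  p5 = b.b.(a.0 | b.0) | (0 | 0 | a.0) :: ··a··> p10, ··b··> p9
  p6 = 0 | b.0 | b.b.(0 | 0 | a.0) :: ··b··> p11, ··b··> p12
  p7 = a.0 | 0 | b.b.(0 | 0 | a.0) :: ··a··> p11, ··b··> p13
  p8 = a.0 | b.0 | b.(0 | 0 | a.0) :: ··a··> p12, ··b··> p13, ··b··> p14
  p9 = b.(a.0 | b.0) | (0 | 0 | a.0) :: ··a··> p15, ··b··> p14
  p10 = b.b.(a.0 | b.0) | (0 | 0 | 0) :: ··b··> p15
  p11 = 0 | 0 | b.b.(0 | 0 | a.0) :: ··b··> p16
  p12 = 0 | b.0 | b.(0 | 0 | a.0) :: ··b··> p16, ··b··> p17
  p13 = a.0 | 0 | b.(0 | 0 | a.0) :: ··a··> p16, ··b··> p18
  p14 = a.0 | b.0 | (0 | 0 | a.0) :: ··a··> p17, ··a··> p19, ··b··> p18
  p15 = b.(a.0 | b.0) | (0 | 0 | 0) :: ··b··> p19
  p16 = 0 | 0 | b.(0 | 0 | a.0) :: ··b··> p20
  p17 = 0 | b.0 | (0 | 0 | a.0) :: ··a··> p21, ··b··> p20
  p18 = a.0 | 0 | (0 | 0 | a.0) :: ··a··> p20, ··a··> p22
  p19 = a.0 | b.0 | (0 | 0 | 0) :: ··a··> p21, ··b··> p22
  p20 = 0 | 0 | (0 | 0 | a.0) :: ··a··> p23
  p21 = 0 | b.0 | (0 | 0 | 0) :: ··b··> p23
  p22 = a.0 | 0 | (0 | 0 | 0) :: ··a··> p23
  p23 = 0 | 0 | (0 | 0 | 0) :: ∅
Reachable graph of Q (24 states):
  q0 = b.(0 + b.(a.0 | b.0)) | b.b.(0 | 0 | a.0) :: ··b··> q1, ··b··> q2
  q1 = (0 + b.(a.0 | b.0)) | b.b.(0 | 0 | a.0) :: ··b··> q3, ··b··> q4
  q2 = b.(0 + b.(a.0 | b.0)) | b.(0 | 0 | a.0) :: ··b··> q3, ··b··> q5
  q3 = (0 + b.(a.0 | b.0)) | b.(0 | 0 | a.0) :: ··b··> q6, ··b··> q7
  q4 = a.0 | b.0 | b.b.(0 | 0 | a.0) :: ··a··> q8, ··b··> q7, ··b··> q9
  q5 = b.(0 + b.(a.0 | b.0)) | (0 | 0 | a.0) :: ··a··> q10, ··b··> q6
  q6 = (0 + b.(a.0 | b.0)) | (0 | 0 | a.0) :: ··a··> q11, ··b··> q12
  q7 = a.0 | b.0 | b.(0 | 0 | a.0) :: ··a··> q13, ··b··> q12, ··b··> q14
  q8 = 0 | b.0 | b.b.(0 | 0 | a.0) :: ··b··> q13, ··b··> q15
  q9 = a.0 | 0 | b.b.(0 | 0 | a.0) :: ··a··> q15, ··b··> q14
  q10 = b.(0 + b.(a.0 | b.0)) | (0 | 0 | 0) :: ··b··> q11
  q11 = (0 + b.(a.0 | b.0)) | (0 | 0 | 0) :: ··b··> q16
  q12 = a.0 | b.0 | (0 | 0 | a.0) :: ··a··> q16, ··a··> q17, ··b··> q18
  q13 = 0 | b.0 | b.(0 | 0 | a.0) :: ··b··> q17, ··b··> q19
  q14 = a.0 | 0 | b.(0 | 0 | a.0) :: ··a··> q19, ··b··> q18
  q15 = 0 | 0 | b.b.(0 | 0 | a.0) :: ··b··> q19
  q16 = a.0 | b.0 | (0 | 0 | 0) :: ··a··> q20, ··b··> q21
  q17 = 0 | b.0 | (0 | 0 | a.0) :: ··a··> q20, ··b··> q22
  q18 = a.0 | 0 | (0 | 0 | a.0) :: ··a··> q21, ··a··> q22
  q19 = 0 | 0 | b.(0 | 0 | a.0) :: ··b··> q22
  q20 = 0 | b.0 | (0 | 0 | 0) :: ··b··> q23
  q21 = a.0 | 0 | (0 | 0 | 0) :: ··a··> q23
  q22 = 0 | 0 | (0 | 0 | a.0) :: ··a··> q23
  q23 = 0 | 0 | (0 | 0 | 0) :: ∅
Coarsest stable partition (strong bisimilarity classes):
  B0 = {p0, q0}
  B1 = {p1, q1}
  B2 = {p4, q3}
  B3 = {p9, q6}
  B4 = {p15, q11}
  B5 = {p17, p19, q16, q17}
  B6 = {p21, q20}
  B7 = {p23, q23}
  B8 = {p20, p22, q21, q22}
  B9 = {p14, q12}
  B10 = {p18, q18}
  B11 = {p8, q7}
  B12 = {p13, q14}
  B13 = {p16, q19}
  B14 = {p12, q13}
  B15 = {p3, q4}
  B16 = {p7, q9}
  B17 = {p11, q15}
  B18 = {p6, q8}
  B19 = {p2, q2}
  B20 = {p5, q5}
  B21 = {p10, q10}
p0 ∈ B0, q0 ∈ B0 → same block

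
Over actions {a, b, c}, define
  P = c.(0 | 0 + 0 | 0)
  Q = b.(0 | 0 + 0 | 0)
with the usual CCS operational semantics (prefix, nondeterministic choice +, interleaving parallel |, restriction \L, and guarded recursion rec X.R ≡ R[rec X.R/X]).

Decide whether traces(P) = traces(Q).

LTS(P): 2 reachable states
  m0 = c.(0 | 0 + 0 | 0) ⊢ --c--▸ m1
  m1 = 0 | 0 + 0 | 0 ⊢ ·
LTS(Q): 2 reachable states
  n0 = b.(0 | 0 + 0 | 0) ⊢ --b--▸ n1
  n1 = 0 | 0 + 0 | 0 ⊢ ·
Trace ⟨c⟩ through P, begin at {m0}:
  after c @ step 1: {m1}
  P completes σ.
Trace ⟨c⟩ through Q, begin at {n0}:
  after c @ step 1: no successor for Q

NO — witness ⟨c⟩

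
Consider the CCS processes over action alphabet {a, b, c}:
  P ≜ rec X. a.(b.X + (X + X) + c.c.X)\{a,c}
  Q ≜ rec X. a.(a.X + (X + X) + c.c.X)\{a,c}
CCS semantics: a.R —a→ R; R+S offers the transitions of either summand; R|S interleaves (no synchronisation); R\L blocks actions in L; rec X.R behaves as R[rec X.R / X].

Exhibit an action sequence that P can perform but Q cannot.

P's transition system — 3 states:
  u0 = rec X. a.(b.X + (X + X) + c.c.X)\{a,c} ⊢ ··a··> u1
  u1 = (b.(rec X. a.(b.X + (X + X) + c.c.X)\{a,c}) + ((rec X. a.(b.X + (X + X) + c.c.X)\{a,c}) + (rec X. a.(b.X + (X + X) + c.c.X)\{a,c})) + c.c.(rec X. a.(b.X + (X + X) + c.c.X)\{a,c}))\{a,c} ⊢ ··b··> u2
  u2 = (rec X. a.(b.X + (X + X) + c.c.X)\{a,c})\{a,c} ⊢ stopped
Q's transition system — 2 states:
  v0 = rec X. a.(a.X + (X + X) + c.c.X)\{a,c} ⊢ ··a··> v1
  v1 = (a.(rec X. a.(a.X + (X + X) + c.c.X)\{a,c}) + ((rec X. a.(a.X + (X + X) + c.c.X)\{a,c}) + (rec X. a.(a.X + (X + X) + c.c.X)\{a,c})) + c.c.(rec X. a.(a.X + (X + X) + c.c.X)\{a,c}))\{a,c} ⊢ stopped
Run σ = ⟨ab⟩ on P: start {u0}
  after a @ step 1: {u1}
  after b @ step 2: {u2}
  ✓ P
Run σ = ⟨ab⟩ on Q: start {v0}
  after a @ step 1: {v1}
  after b @ step 2: ∅  — Q cannot continue

ab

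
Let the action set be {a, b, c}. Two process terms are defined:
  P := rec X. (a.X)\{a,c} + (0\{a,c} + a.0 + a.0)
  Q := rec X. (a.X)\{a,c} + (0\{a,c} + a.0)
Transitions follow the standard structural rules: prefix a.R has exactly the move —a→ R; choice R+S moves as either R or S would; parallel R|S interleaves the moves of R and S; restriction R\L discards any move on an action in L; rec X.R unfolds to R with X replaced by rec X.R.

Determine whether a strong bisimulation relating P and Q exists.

P's transition system — 2 states:
  m0 = rec X. (a.X)\{a,c} + (0\{a,c} + a.0 + a.0) → =a=> m1
  m1 = 0 → ∅
Q's transition system — 2 states:
  n0 = rec X. (a.X)\{a,c} + (0\{a,c} + a.0) → =a=> n1
  n1 = 0 → ∅
Bisimilarity quotient blocks:
  B0 = {m0, n0}
  B1 = {m1, n1}
m0 ∈ B0, n0 ∈ B0 → same block

YES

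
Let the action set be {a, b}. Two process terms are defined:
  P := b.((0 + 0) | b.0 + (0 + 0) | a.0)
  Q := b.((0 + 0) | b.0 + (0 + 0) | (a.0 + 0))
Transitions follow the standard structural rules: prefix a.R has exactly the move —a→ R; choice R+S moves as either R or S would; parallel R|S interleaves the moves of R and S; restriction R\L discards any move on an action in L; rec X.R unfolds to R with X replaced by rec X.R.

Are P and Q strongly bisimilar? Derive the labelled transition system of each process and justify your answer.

P's transition system — 3 states:
  s0 = b.((0 + 0) | b.0 + (0 + 0) | a.0) :: =b=> s1
  s1 = (0 + 0) | b.0 + (0 + 0) | a.0 :: =a=> s2, =b=> s2
  s2 = (0 + 0) | 0 :: ·
Q's transition system — 3 states:
  t0 = b.((0 + 0) | b.0 + (0 + 0) | (a.0 + 0)) :: =b=> t1
  t1 = (0 + 0) | b.0 + (0 + 0) | (a.0 + 0) :: =a=> t2, =b=> t2
  t2 = (0 + 0) | 0 :: ·
Coarsest stable partition (strong bisimilarity classes):
  B0 = {s0, t0}
  B1 = {s1, t1}
  B2 = {s2, t2}
s0 ∈ B0, t0 ∈ B0 → same block

P ~ Q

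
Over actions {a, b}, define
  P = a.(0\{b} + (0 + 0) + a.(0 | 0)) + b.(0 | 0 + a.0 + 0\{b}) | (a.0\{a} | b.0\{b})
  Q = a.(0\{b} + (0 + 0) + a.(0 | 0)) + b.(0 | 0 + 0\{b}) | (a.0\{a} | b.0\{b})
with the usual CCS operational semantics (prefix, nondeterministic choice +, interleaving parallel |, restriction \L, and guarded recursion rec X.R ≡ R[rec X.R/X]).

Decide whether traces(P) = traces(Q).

NO — witness ⟨aba⟩

LTS(P): 14 reachable states
  s0 = a.(0\{b} + (0 + 0) + a.(0 | 0)) + b.(0 | 0 + a.0 + 0\{b}) | (a.0\{a} | b.0\{b}) | =a=> s1, =a=> s2, =b=> s3, =b=> s4
  s1 = 0\{b} + (0 + 0) + a.(0 | 0) | =a=> s5
  s2 = b.(0 | 0 + a.0 + 0\{b}) | (0\{a} | b.0\{b}) | =b=> s6, =b=> s7
  s3 = (0 | 0 + a.0 + 0\{b}) | (a.0\{a} | b.0\{b}) | =a=> s6, =a=> s8, =b=> s9
  s4 = b.(0 | 0 + a.0 + 0\{b}) | (a.0\{a} | 0\{b}) | =a=> s7, =b=> s9
  s5 = 0 | 0 | stopped
  s6 = (0 | 0 + a.0 + 0\{b}) | (0\{a} | b.0\{b}) | =a=> s10, =b=> s11
  s7 = b.(0 | 0 + a.0 + 0\{b}) | (0\{a} | 0\{b}) | =b=> s11
  s8 = 0 | (a.0\{a} | b.0\{b}) | =a=> s10, =b=> s12
  s9 = (0 | 0 + a.0 + 0\{b}) | (a.0\{a} | 0\{b}) | =a=> s11, =a=> s12
  s10 = 0 | (0\{a} | b.0\{b}) | =b=> s13
  s11 = (0 | 0 + a.0 + 0\{b}) | (0\{a} | 0\{b}) | =a=> s13
  s12 = 0 | (a.0\{a} | 0\{b}) | =a=> s13
  s13 = 0 | (0\{a} | 0\{b}) | stopped
LTS(Q): 10 reachable states
  t0 = a.(0\{b} + (0 + 0) + a.(0 | 0)) + b.(0 | 0 + 0\{b}) | (a.0\{a} | b.0\{b}) | =a=> t1, =a=> t2, =b=> t3, =b=> t4
  t1 = 0\{b} + (0 + 0) + a.(0 | 0) | =a=> t5
  t2 = b.(0 | 0 + 0\{b}) | (0\{a} | b.0\{b}) | =b=> t6, =b=> t7
  t3 = (0 | 0 + 0\{b}) | (a.0\{a} | b.0\{b}) | =a=> t6, =b=> t8
  t4 = b.(0 | 0 + 0\{b}) | (a.0\{a} | 0\{b}) | =a=> t7, =b=> t8
  t5 = 0 | 0 | stopped
  t6 = (0 | 0 + 0\{b}) | (0\{a} | b.0\{b}) | =b=> t9
  t7 = b.(0 | 0 + 0\{b}) | (0\{a} | 0\{b}) | =b=> t9
  t8 = (0 | 0 + 0\{b}) | (a.0\{a} | 0\{b}) | =a=> t9
  t9 = (0 | 0 + 0\{b}) | (0\{a} | 0\{b}) | stopped
Executing aba from P (initial set {s0}):
  step 1 (a): {s1, s2}
  step 2 (b): {s6, s7}
  step 3 (a): {s10}
  — P admits the full trace.
Executing aba from Q (initial set {t0}):
  step 1 (a): {t1, t2}
  step 2 (b): {t6, t7}
  step 3 (a): ∅  — Q cannot continue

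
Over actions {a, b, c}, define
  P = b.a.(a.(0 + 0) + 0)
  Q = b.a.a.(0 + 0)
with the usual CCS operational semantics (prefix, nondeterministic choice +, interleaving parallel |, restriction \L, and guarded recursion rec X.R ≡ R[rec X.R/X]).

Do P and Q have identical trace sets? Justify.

P's transition system — 4 states:
  p0 = b.a.(a.(0 + 0) + 0) | -b-> p1
  p1 = a.(a.(0 + 0) + 0) | -a-> p2
  p2 = a.(0 + 0) + 0 | -a-> p3
  p3 = 0 + 0 | stopped
Q's transition system — 4 states:
  q0 = b.a.a.(0 + 0) | -b-> q1
  q1 = a.a.(0 + 0) | -a-> q2
  q2 = a.(0 + 0) | -a-> q3
  q3 = 0 + 0 | stopped
Bisimilarity quotient blocks:
  B0 = {p0, q0}
  B1 = {p1, q1}
  B2 = {p2, q2}
  B3 = {p3, q3}
p0 ∈ B0, q0 ∈ B0 → same block
Bisimilar ⇒ trace-equivalent.

trace-equivalent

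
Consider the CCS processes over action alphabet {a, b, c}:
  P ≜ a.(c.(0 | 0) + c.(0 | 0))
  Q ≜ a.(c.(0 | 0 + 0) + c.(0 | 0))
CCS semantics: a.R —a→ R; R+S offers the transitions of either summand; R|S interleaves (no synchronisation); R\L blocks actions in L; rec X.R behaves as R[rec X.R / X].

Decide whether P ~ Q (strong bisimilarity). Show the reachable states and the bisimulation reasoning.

P's transition system — 3 states:
  u0 = a.(c.(0 | 0) + c.(0 | 0)) :: —a→ u1
  u1 = c.(0 | 0) + c.(0 | 0) :: —c→ u2
  u2 = 0 | 0 :: ·
Q's transition system — 4 states:
  v0 = a.(c.(0 | 0 + 0) + c.(0 | 0)) :: —a→ v1
  v1 = c.(0 | 0 + 0) + c.(0 | 0) :: —c→ v2, —c→ v3
  v2 = 0 | 0 :: ·
  v3 = 0 | 0 + 0 :: ·
Bisimilarity quotient blocks:
  B0 = {u0, v0}
  B1 = {u1, v1}
  B2 = {u2, v2, v3}
u0 ∈ B0, v0 ∈ B0 → same block

YES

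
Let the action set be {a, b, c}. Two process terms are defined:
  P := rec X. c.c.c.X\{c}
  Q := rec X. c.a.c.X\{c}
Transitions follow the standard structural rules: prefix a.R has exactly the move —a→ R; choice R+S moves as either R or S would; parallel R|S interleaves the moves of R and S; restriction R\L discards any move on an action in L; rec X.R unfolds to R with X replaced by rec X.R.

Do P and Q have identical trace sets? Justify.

Reachable graph of P (4 states):
  u0 = rec X. c.c.c.X\{c} has moves --c--▸ u1
  u1 = c.c.(rec X. c.c.c.X\{c})\{c} has moves --c--▸ u2
  u2 = c.(rec X. c.c.c.X\{c})\{c} has moves --c--▸ u3
  u3 = (rec X. c.c.c.X\{c})\{c} has moves deadlocked
Reachable graph of Q (4 states):
  v0 = rec X. c.a.c.X\{c} has moves --c--▸ v1
  v1 = a.c.(rec X. c.a.c.X\{c})\{c} has moves --a--▸ v2
  v2 = c.(rec X. c.a.c.X\{c})\{c} has moves --c--▸ v3
  v3 = (rec X. c.a.c.X\{c})\{c} has moves deadlocked
Run σ = ⟨cc⟩ on P: start {u0}
  after c @ step 1: {u1}
  after c @ step 2: {u2}
  ✓ P
Run σ = ⟨cc⟩ on Q: start {v0}
  after c @ step 1: {v1}
  after c @ step 2: ∅ (Q stuck)

trace-distinct — witness ⟨cc⟩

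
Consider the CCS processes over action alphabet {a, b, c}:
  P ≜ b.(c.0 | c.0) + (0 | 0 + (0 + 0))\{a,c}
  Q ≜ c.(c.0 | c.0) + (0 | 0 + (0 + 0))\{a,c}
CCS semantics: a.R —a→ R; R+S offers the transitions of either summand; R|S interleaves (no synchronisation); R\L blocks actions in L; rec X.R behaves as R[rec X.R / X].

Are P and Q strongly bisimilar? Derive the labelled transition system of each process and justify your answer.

P's transition system — 5 states:
  p0 = b.(c.0 | c.0) + (0 | 0 + (0 + 0))\{a,c} :: =b=> p1
  p1 = c.0 | c.0 :: =c=> p2, =c=> p3
  p2 = 0 | c.0 :: =c=> p4
  p3 = c.0 | 0 :: =c=> p4
  p4 = 0 | 0 :: ·
Q's transition system — 5 states:
  q0 = c.(c.0 | c.0) + (0 | 0 + (0 + 0))\{a,c} :: =c=> q1
  q1 = c.0 | c.0 :: =c=> q2, =c=> q3
  q2 = 0 | c.0 :: =c=> q4
  q3 = c.0 | 0 :: =c=> q4
  q4 = 0 | 0 :: ·
Bisimilarity quotient blocks:
  B0 = {p0}
  B1 = {p1, q1}
  B2 = {p2, p3, q2, q3}
  B3 = {p4, q4}
  B4 = {q0}
p0 ∈ B0, q0 ∈ B4 → different blocks

P ≁ Q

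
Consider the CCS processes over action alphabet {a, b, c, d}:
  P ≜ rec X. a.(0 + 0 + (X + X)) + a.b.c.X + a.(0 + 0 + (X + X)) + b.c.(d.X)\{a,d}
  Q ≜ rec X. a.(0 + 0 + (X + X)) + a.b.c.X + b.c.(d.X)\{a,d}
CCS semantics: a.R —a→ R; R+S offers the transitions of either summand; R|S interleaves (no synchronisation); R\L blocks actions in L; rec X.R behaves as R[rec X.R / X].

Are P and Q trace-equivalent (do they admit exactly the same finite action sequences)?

trace-equivalent

Reachable graph of P (6 states):
  s0 = rec X. a.(0 + 0 + (X + X)) + a.b.c.X + a.(0 + 0 + (X + X)) + b.c.(d.X)\{a,d} has moves —a→ s1, —a→ s2, —b→ s3
  s1 = 0 + 0 + ((rec X. a.(0 + 0 + (X + X)) + a.b.c.X + a.(0 + 0 + (X + X)) + b.c.(d.X)\{a,d}) + (rec X. a.(0 + 0 + (X + X)) + a.b.c.X + a.(0 + 0 + (X + X)) + b.c.(d.X)\{a,d})) has moves —a→ s1, —a→ s2, —b→ s3
  s2 = b.c.(rec X. a.(0 + 0 + (X + X)) + a.b.c.X + a.(0 + 0 + (X + X)) + b.c.(d.X)\{a,d}) has moves —b→ s4
  s3 = c.(d.(rec X. a.(0 + 0 + (X + X)) + a.b.c.X + a.(0 + 0 + (X + X)) + b.c.(d.X)\{a,d}))\{a,d} has moves —c→ s5
  s4 = c.(rec X. a.(0 + 0 + (X + X)) + a.b.c.X + a.(0 + 0 + (X + X)) + b.c.(d.X)\{a,d}) has moves —c→ s0
  s5 = (d.(rec X. a.(0 + 0 + (X + X)) + a.b.c.X + a.(0 + 0 + (X + X)) + b.c.(d.X)\{a,d}))\{a,d} has moves ·
Reachable graph of Q (6 states):
  t0 = rec X. a.(0 + 0 + (X + X)) + a.b.c.X + b.c.(d.X)\{a,d} has moves —a→ t1, —a→ t2, —b→ t3
  t1 = 0 + 0 + ((rec X. a.(0 + 0 + (X + X)) + a.b.c.X + b.c.(d.X)\{a,d}) + (rec X. a.(0 + 0 + (X + X)) + a.b.c.X + b.c.(d.X)\{a,d})) has moves —a→ t1, —a→ t2, —b→ t3
  t2 = b.c.(rec X. a.(0 + 0 + (X + X)) + a.b.c.X + b.c.(d.X)\{a,d}) has moves —b→ t4
  t3 = c.(d.(rec X. a.(0 + 0 + (X + X)) + a.b.c.X + b.c.(d.X)\{a,d}))\{a,d} has moves —c→ t5
  t4 = c.(rec X. a.(0 + 0 + (X + X)) + a.b.c.X + b.c.(d.X)\{a,d}) has moves —c→ t0
  t5 = (d.(rec X. a.(0 + 0 + (X + X)) + a.b.c.X + b.c.(d.X)\{a,d}))\{a,d} has moves ·
Bisimilarity quotient blocks:
  B0 = {s0, s1, t0, t1}
  B1 = {s3, t3}
  B2 = {s5, t5}
  B3 = {s2, t2}
  B4 = {s4, t4}
s0 ∈ B0, t0 ∈ B0 → same block
Bisimilar ⇒ trace-equivalent.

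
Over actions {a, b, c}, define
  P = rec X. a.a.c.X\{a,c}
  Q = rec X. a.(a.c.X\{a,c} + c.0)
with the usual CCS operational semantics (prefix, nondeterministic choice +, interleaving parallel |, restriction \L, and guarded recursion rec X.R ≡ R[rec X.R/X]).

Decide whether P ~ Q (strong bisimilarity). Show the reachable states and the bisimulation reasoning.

Reachable graph of P (4 states):
  p0 = rec X. a.a.c.X\{a,c} | =a=> p1
  p1 = a.c.(rec X. a.a.c.X\{a,c})\{a,c} | =a=> p2
  p2 = c.(rec X. a.a.c.X\{a,c})\{a,c} | =c=> p3
  p3 = (rec X. a.a.c.X\{a,c})\{a,c} | ∅
Reachable graph of Q (5 states):
  q0 = rec X. a.(a.c.X\{a,c} + c.0) | =a=> q1
  q1 = a.c.(rec X. a.(a.c.X\{a,c} + c.0))\{a,c} + c.0 | =a=> q2, =c=> q3
  q2 = c.(rec X. a.(a.c.X\{a,c} + c.0))\{a,c} | =c=> q4
  q3 = 0 | ∅
  q4 = (rec X. a.(a.c.X\{a,c} + c.0))\{a,c} | ∅
Coarsest stable partition (strong bisimilarity classes):
  B0 = {p0}
  B1 = {p1}
  B2 = {p2, q2}
  B3 = {p3, q3, q4}
  B4 = {q0}
  B5 = {q1}
p0 ∈ B0, q0 ∈ B4 → different blocks

not bisimilar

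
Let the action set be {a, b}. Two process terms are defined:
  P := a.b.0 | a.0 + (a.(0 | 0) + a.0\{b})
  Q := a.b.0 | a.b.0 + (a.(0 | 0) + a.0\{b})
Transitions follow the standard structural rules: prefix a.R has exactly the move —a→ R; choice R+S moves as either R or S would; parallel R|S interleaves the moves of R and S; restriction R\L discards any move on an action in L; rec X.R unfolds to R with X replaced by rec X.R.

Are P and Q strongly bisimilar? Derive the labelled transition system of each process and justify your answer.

P's transition system — 7 states:
  p0 = a.b.0 | a.0 + (a.(0 | 0) + a.0\{b}) :: --a--▸ p1, --a--▸ p2, --a--▸ p3, --a--▸ p4
  p1 = 0 | 0 :: (no moves)
  p2 = 0\{b} :: (no moves)
  p3 = a.b.0 | 0 :: --a--▸ p5
  p4 = b.0 | a.0 :: --a--▸ p5, --b--▸ p6
  p5 = b.0 | 0 :: --b--▸ p1
  p6 = 0 | a.0 :: --a--▸ p1
Q's transition system — 10 states:
  q0 = a.b.0 | a.b.0 + (a.(0 | 0) + a.0\{b}) :: --a--▸ q1, --a--▸ q2, --a--▸ q3, --a--▸ q4
  q1 = 0 | 0 :: (no moves)
  q2 = 0\{b} :: (no moves)
  q3 = a.b.0 | b.0 :: --a--▸ q5, --b--▸ q6
  q4 = b.0 | a.b.0 :: --a--▸ q5, --b--▸ q7
  q5 = b.0 | b.0 :: --b--▸ q8, --b--▸ q9
  q6 = a.b.0 | 0 :: --a--▸ q9
  q7 = 0 | a.b.0 :: --a--▸ q8
  q8 = 0 | b.0 :: --b--▸ q1
  q9 = b.0 | 0 :: --b--▸ q1
Partition-refinement fixed point:
  B0 = {p0}
  B1 = {p1, p2, q1, q2}
  B2 = {p4}
  B3 = {p6}
  B4 = {p5, q8, q9}
  B5 = {p3, q6, q7}
  B6 = {q0}
  B7 = {q3, q4}
  B8 = {q5}
p0 ∈ B0, q0 ∈ B6 → different blocks

P ≁ Q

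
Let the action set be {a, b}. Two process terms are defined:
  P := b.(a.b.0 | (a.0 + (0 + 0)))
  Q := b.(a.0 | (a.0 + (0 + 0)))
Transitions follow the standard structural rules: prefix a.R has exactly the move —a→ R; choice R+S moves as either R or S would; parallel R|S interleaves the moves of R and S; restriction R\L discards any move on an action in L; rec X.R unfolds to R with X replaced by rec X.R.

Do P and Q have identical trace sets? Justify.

NO — witness ⟨bab⟩

Reachable graph of P (7 states):
  u0 = b.(a.b.0 | (a.0 + (0 + 0))) :: ··b··> u1
  u1 = a.b.0 | (a.0 + (0 + 0)) :: ··a··> u2, ··a··> u3
  u2 = a.b.0 | 0 :: ··a··> u4
  u3 = b.0 | (a.0 + (0 + 0)) :: ··a··> u4, ··b··> u5
  u4 = b.0 | 0 :: ··b··> u6
  u5 = 0 | (a.0 + (0 + 0)) :: ··a··> u6
  u6 = 0 | 0 :: deadlocked
Reachable graph of Q (5 states):
  v0 = b.(a.0 | (a.0 + (0 + 0))) :: ··b··> v1
  v1 = a.0 | (a.0 + (0 + 0)) :: ··a··> v2, ··a··> v3
  v2 = 0 | (a.0 + (0 + 0)) :: ··a··> v4
  v3 = a.0 | 0 :: ··a··> v4
  v4 = 0 | 0 :: deadlocked
Executing bab from P (initial set {u0}):
  [1] b ⇒ {u1}
  [2] a ⇒ {u2, u3}
  [3] b ⇒ {u5}
  — P admits the full trace.
Executing bab from Q (initial set {v0}):
  [1] b ⇒ {v1}
  [2] a ⇒ {v2, v3}
  [3] b ⇒ ∅  — Q cannot continue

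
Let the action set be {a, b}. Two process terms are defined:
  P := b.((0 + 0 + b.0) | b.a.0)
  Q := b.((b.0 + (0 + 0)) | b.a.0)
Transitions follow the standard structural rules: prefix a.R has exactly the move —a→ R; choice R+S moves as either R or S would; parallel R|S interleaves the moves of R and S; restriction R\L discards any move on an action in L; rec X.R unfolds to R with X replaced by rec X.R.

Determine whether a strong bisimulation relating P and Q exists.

LTS(P): 7 reachable states
  s0 = b.((0 + 0 + b.0) | b.a.0) | -b-> s1
  s1 = (0 + 0 + b.0) | b.a.0 | -b-> s2, -b-> s3
  s2 = (0 + 0 + b.0) | a.0 | -a-> s4, -b-> s5
  s3 = 0 | b.a.0 | -b-> s5
  s4 = (0 + 0 + b.0) | 0 | -b-> s6
  s5 = 0 | a.0 | -a-> s6
  s6 = 0 | 0 | ·
LTS(Q): 7 reachable states
  t0 = b.((b.0 + (0 + 0)) | b.a.0) | -b-> t1
  t1 = (b.0 + (0 + 0)) | b.a.0 | -b-> t2, -b-> t3
  t2 = (b.0 + (0 + 0)) | a.0 | -a-> t4, -b-> t5
  t3 = 0 | b.a.0 | -b-> t5
  t4 = (b.0 + (0 + 0)) | 0 | -b-> t6
  t5 = 0 | a.0 | -a-> t6
  t6 = 0 | 0 | ·
Partition-refinement fixed point:
  B0 = {s0, t0}
  B1 = {s1, t1}
  B2 = {s2, t2}
  B3 = {s4, t4}
  B4 = {s6, t6}
  B5 = {s5, t5}
  B6 = {s3, t3}
s0 ∈ B0, t0 ∈ B0 → same block

bisimilar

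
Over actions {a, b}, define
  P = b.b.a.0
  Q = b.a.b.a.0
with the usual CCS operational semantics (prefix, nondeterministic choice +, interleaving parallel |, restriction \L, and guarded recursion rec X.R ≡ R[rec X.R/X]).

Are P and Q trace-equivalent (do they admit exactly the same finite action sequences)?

Reachable graph of P (4 states):
  m0 = b.b.a.0 has moves —b→ m1
  m1 = b.a.0 has moves —b→ m2
  m2 = a.0 has moves —a→ m3
  m3 = 0 has moves stopped
Reachable graph of Q (5 states):
  n0 = b.a.b.a.0 has moves —b→ n1
  n1 = a.b.a.0 has moves —a→ n2
  n2 = b.a.0 has moves —b→ n3
  n3 = a.0 has moves —a→ n4
  n4 = 0 has moves stopped
Trace ⟨bb⟩ through P, begin at {m0}:
  [1] b ⇒ {m1}
  [2] b ⇒ {m2}
  ✓ P
Trace ⟨bb⟩ through Q, begin at {n0}:
  [1] b ⇒ {n1}
  [2] b ⇒ no successor for Q

traces(P) ≠ traces(Q) — witness ⟨bb⟩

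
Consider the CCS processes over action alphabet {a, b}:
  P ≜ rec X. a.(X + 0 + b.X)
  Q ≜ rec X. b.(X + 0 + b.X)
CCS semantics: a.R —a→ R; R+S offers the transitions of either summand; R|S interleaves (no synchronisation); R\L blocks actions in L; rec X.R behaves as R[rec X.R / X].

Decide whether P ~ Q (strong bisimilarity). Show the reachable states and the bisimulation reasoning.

Reachable graph of P (2 states):
  m0 = rec X. a.(X + 0 + b.X) ⊢ —a→ m1
  m1 = (rec X. a.(X + 0 + b.X)) + 0 + b.(rec X. a.(X + 0 + b.X)) ⊢ —a→ m1, —b→ m0
Reachable graph of Q (2 states):
  n0 = rec X. b.(X + 0 + b.X) ⊢ —b→ n1
  n1 = (rec X. b.(X + 0 + b.X)) + 0 + b.(rec X. b.(X + 0 + b.X)) ⊢ —b→ n0, —b→ n1
Coarsest stable partition (strong bisimilarity classes):
  B0 = {m0}
  B1 = {m1}
  B2 = {n0, n1}
m0 ∈ B0, n0 ∈ B2 → different blocks

NO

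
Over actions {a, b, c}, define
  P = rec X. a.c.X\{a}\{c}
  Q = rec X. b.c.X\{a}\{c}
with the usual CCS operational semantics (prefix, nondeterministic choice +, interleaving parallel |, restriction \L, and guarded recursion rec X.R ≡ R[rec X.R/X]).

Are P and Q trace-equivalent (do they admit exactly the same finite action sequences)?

NO — witness ⟨a⟩

Reachable graph of P (3 states):
  m0 = rec X. a.c.X\{a}\{c} :: ··a··> m1
  m1 = c.(rec X. a.c.X\{a}\{c})\{a}\{c} :: ··c··> m2
  m2 = (rec X. a.c.X\{a}\{c})\{a}\{c} :: stopped
Reachable graph of Q (4 states):
  n0 = rec X. b.c.X\{a}\{c} :: ··b··> n1
  n1 = c.(rec X. b.c.X\{a}\{c})\{a}\{c} :: ··c··> n2
  n2 = (rec X. b.c.X\{a}\{c})\{a}\{c} :: ··b··> n3
  n3 = (c.(rec X. b.c.X\{a}\{c})\{a}\{c})\{a}\{c} :: stopped
Trace ⟨a⟩ through P, begin at {m0}:
  after a @ step 1: {m1}
  — P admits the full trace.
Trace ⟨a⟩ through Q, begin at {n0}:
  after a @ step 1: ∅ (Q stuck)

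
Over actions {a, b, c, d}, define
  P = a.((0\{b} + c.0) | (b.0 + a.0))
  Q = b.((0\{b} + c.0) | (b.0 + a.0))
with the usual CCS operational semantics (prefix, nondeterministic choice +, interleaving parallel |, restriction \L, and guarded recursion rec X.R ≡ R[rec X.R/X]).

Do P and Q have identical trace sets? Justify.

P's transition system — 5 states:
  m0 = a.((0\{b} + c.0) | (b.0 + a.0)) ⊢ —a→ m1
  m1 = (0\{b} + c.0) | (b.0 + a.0) ⊢ —a→ m2, —b→ m2, —c→ m3
  m2 = (0\{b} + c.0) | 0 ⊢ —c→ m4
  m3 = 0 | (b.0 + a.0) ⊢ —a→ m4, —b→ m4
  m4 = 0 | 0 ⊢ deadlocked
Q's transition system — 5 states:
  n0 = b.((0\{b} + c.0) | (b.0 + a.0)) ⊢ —b→ n1
  n1 = (0\{b} + c.0) | (b.0 + a.0) ⊢ —a→ n2, —b→ n2, —c→ n3
  n2 = (0\{b} + c.0) | 0 ⊢ —c→ n4
  n3 = 0 | (b.0 + a.0) ⊢ —a→ n4, —b→ n4
  n4 = 0 | 0 ⊢ deadlocked
Executing a from P (initial set {m0}):
  after a @ step 1: {m1}
  — P admits the full trace.
Executing a from Q (initial set {n0}):
  after a @ step 1: no successor for Q

traces(P) ≠ traces(Q) — witness ⟨a⟩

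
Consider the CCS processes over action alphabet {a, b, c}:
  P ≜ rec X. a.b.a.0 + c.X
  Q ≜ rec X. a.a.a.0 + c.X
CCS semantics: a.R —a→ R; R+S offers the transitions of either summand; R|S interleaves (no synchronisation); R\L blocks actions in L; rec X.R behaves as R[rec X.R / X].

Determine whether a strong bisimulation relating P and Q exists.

LTS(P): 4 reachable states
  u0 = rec X. a.b.a.0 + c.X → =a=> u1, =c=> u0
  u1 = b.a.0 → =b=> u2
  u2 = a.0 → =a=> u3
  u3 = 0 → deadlocked
LTS(Q): 4 reachable states
  v0 = rec X. a.a.a.0 + c.X → =a=> v1, =c=> v0
  v1 = a.a.0 → =a=> v2
  v2 = a.0 → =a=> v3
  v3 = 0 → deadlocked
Coarsest stable partition (strong bisimilarity classes):
  B0 = {u0}
  B1 = {u1}
  B2 = {u2, v2}
  B3 = {u3, v3}
  B4 = {v0}
  B5 = {v1}
u0 ∈ B0, v0 ∈ B4 → different blocks

NO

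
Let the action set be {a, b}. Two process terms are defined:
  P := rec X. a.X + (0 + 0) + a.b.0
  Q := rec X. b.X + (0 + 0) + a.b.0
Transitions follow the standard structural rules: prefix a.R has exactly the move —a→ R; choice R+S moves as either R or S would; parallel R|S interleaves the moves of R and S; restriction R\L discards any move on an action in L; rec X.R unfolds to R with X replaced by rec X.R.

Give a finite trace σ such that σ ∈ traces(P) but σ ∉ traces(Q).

Reachable graph of P (3 states):
  m0 = rec X. a.X + (0 + 0) + a.b.0 → -a-> m0, -a-> m1
  m1 = b.0 → -b-> m2
  m2 = 0 → stopped
Reachable graph of Q (3 states):
  n0 = rec X. b.X + (0 + 0) + a.b.0 → -a-> n1, -b-> n0
  n1 = b.0 → -b-> n2
  n2 = 0 → stopped
Executing aa from P (initial set {m0}):
  [1] a ⇒ {m0, m1}
  [2] a ⇒ {m0, m1}
  — P admits the full trace.
Executing aa from Q (initial set {n0}):
  [1] a ⇒ {n1}
  [2] a ⇒ ∅  — Q cannot continue

aa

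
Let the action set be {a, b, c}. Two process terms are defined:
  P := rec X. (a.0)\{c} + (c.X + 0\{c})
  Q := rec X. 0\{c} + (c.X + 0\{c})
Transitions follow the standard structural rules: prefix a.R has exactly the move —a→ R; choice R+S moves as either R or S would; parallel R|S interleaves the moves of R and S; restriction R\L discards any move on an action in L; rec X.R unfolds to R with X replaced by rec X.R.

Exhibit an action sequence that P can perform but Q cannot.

P's transition system — 2 states:
  u0 = rec X. (a.0)\{c} + (c.X + 0\{c}) :: —a→ u1, —c→ u0
  u1 = 0\{c} :: ∅
Q's transition system — 1 states:
  v0 = rec X. 0\{c} + (c.X + 0\{c}) :: —c→ v0
Executing a from P (initial set {u0}):
  after a @ step 1: {u1}
  ✓ P
Executing a from Q (initial set {v0}):
  after a @ step 1: ∅  — Q cannot continue

a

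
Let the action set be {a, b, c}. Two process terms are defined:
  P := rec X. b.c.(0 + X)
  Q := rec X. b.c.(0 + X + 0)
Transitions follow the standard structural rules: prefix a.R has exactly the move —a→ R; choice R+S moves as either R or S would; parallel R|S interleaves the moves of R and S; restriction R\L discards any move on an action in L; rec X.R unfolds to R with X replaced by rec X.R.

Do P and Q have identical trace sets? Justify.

LTS(P): 3 reachable states
  u0 = rec X. b.c.(0 + X) ⊢ —b→ u1
  u1 = c.(0 + (rec X. b.c.(0 + X))) ⊢ —c→ u2
  u2 = 0 + (rec X. b.c.(0 + X)) ⊢ —b→ u1
LTS(Q): 3 reachable states
  v0 = rec X. b.c.(0 + X + 0) ⊢ —b→ v1
  v1 = c.(0 + (rec X. b.c.(0 + X + 0)) + 0) ⊢ —c→ v2
  v2 = 0 + (rec X. b.c.(0 + X + 0)) + 0 ⊢ —b→ v1
Coarsest stable partition (strong bisimilarity classes):
  B0 = {u0, u2, v0, v2}
  B1 = {u1, v1}
u0 ∈ B0, v0 ∈ B0 → same block
Bisimilar ⇒ trace-equivalent.

YES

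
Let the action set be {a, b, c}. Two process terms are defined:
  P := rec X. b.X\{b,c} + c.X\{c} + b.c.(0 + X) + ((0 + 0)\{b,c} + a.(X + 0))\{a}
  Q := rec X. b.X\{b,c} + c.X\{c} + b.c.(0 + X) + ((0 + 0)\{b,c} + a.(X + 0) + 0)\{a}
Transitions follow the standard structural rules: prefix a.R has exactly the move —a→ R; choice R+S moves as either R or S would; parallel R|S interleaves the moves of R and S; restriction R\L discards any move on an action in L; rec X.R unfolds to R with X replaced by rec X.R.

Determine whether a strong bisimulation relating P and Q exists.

LTS(P): 7 reachable states
  u0 = rec X. b.X\{b,c} + c.X\{c} + b.c.(0 + X) + ((0 + 0)\{b,c} + a.(X + 0))\{a} has moves -b-> u1, -b-> u2, -c-> u3
  u1 = (rec X. b.X\{b,c} + c.X\{c} + b.c.(0 + X) + ((0 + 0)\{b,c} + a.(X + 0))\{a})\{b,c} has moves (no moves)
  u2 = c.(0 + (rec X. b.X\{b,c} + c.X\{c} + b.c.(0 + X) + ((0 + 0)\{b,c} + a.(X + 0))\{a})) has moves -c-> u4
  u3 = (rec X. b.X\{b,c} + c.X\{c} + b.c.(0 + X) + ((0 + 0)\{b,c} + a.(X + 0))\{a})\{c} has moves -b-> u5, -b-> u6
  u4 = 0 + (rec X. b.X\{b,c} + c.X\{c} + b.c.(0 + X) + ((0 + 0)\{b,c} + a.(X + 0))\{a}) has moves -b-> u1, -b-> u2, -c-> u3
  u5 = (c.(0 + (rec X. b.X\{b,c} + c.X\{c} + b.c.(0 + X) + ((0 + 0)\{b,c} + a.(X + 0))\{a})))\{c} has moves (no moves)
  u6 = (rec X. b.X\{b,c} + c.X\{c} + b.c.(0 + X) + ((0 + 0)\{b,c} + a.(X + 0))\{a})\{b,c}\{c} has moves (no moves)
LTS(Q): 7 reachable states
  v0 = rec X. b.X\{b,c} + c.X\{c} + b.c.(0 + X) + ((0 + 0)\{b,c} + a.(X + 0) + 0)\{a} has moves -b-> v1, -b-> v2, -c-> v3
  v1 = (rec X. b.X\{b,c} + c.X\{c} + b.c.(0 + X) + ((0 + 0)\{b,c} + a.(X + 0) + 0)\{a})\{b,c} has moves (no moves)
  v2 = c.(0 + (rec X. b.X\{b,c} + c.X\{c} + b.c.(0 + X) + ((0 + 0)\{b,c} + a.(X + 0) + 0)\{a})) has moves -c-> v4
  v3 = (rec X. b.X\{b,c} + c.X\{c} + b.c.(0 + X) + ((0 + 0)\{b,c} + a.(X + 0) + 0)\{a})\{c} has moves -b-> v5, -b-> v6
  v4 = 0 + (rec X. b.X\{b,c} + c.X\{c} + b.c.(0 + X) + ((0 + 0)\{b,c} + a.(X + 0) + 0)\{a}) has moves -b-> v1, -b-> v2, -c-> v3
  v5 = (c.(0 + (rec X. b.X\{b,c} + c.X\{c} + b.c.(0 + X) + ((0 + 0)\{b,c} + a.(X + 0) + 0)\{a})))\{c} has moves (no moves)
  v6 = (rec X. b.X\{b,c} + c.X\{c} + b.c.(0 + X) + ((0 + 0)\{b,c} + a.(X + 0) + 0)\{a})\{b,c}\{c} has moves (no moves)
Coarsest stable partition (strong bisimilarity classes):
  B0 = {u0, u4, v0, v4}
  B1 = {u3, v3}
  B2 = {u1, u5, u6, v1, v5, v6}
  B3 = {u2, v2}
u0 ∈ B0, v0 ∈ B0 → same block

YES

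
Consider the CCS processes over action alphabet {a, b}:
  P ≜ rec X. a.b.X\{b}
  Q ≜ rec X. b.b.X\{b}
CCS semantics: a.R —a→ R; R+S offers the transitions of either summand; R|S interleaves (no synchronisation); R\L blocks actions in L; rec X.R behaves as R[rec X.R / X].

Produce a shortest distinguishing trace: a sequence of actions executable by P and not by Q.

a

LTS(P): 4 reachable states
  m0 = rec X. a.b.X\{b} has moves ··a··> m1
  m1 = b.(rec X. a.b.X\{b})\{b} has moves ··b··> m2
  m2 = (rec X. a.b.X\{b})\{b} has moves ··a··> m3
  m3 = (b.(rec X. a.b.X\{b})\{b})\{b} has moves deadlocked
LTS(Q): 3 reachable states
  n0 = rec X. b.b.X\{b} has moves ··b··> n1
  n1 = b.(rec X. b.b.X\{b})\{b} has moves ··b··> n2
  n2 = (rec X. b.b.X\{b})\{b} has moves deadlocked
Executing a from P (initial set {m0}):
  [1] a ⇒ {m1}
  P completes σ.
Executing a from Q (initial set {n0}):
  [1] a ⇒ no successor for Q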